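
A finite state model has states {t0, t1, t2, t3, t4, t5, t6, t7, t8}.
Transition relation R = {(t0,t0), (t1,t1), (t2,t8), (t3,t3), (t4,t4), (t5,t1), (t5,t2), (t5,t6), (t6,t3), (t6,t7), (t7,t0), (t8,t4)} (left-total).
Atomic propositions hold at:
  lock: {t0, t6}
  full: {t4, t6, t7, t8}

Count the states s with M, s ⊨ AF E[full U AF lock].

AF lock: least fixpoint, start Z0 = {t0, t6}, add states with every successor in Z. Z1 = {t0, t6, t7}; fixed.
Sat(AF lock) = {t0, t6, t7}
E[full U AF lock]: least fixpoint, start Z0 = Sat(AF lock) = {t0, t6, t7}, add states in Sat(full) with some successor in Z. Already a fixed point.
Sat(E[full U AF lock]) = {t0, t6, t7}
AF E[full U AF lock]: least fixpoint, start Z0 = {t0, t6, t7}, add states with every successor in Z. Already a fixed point.
Sat(AF E[full U AF lock]) = {t0, t6, t7}
|Sat(AF E[full U AF lock])| = |{t0, t6, t7}| = 3.

3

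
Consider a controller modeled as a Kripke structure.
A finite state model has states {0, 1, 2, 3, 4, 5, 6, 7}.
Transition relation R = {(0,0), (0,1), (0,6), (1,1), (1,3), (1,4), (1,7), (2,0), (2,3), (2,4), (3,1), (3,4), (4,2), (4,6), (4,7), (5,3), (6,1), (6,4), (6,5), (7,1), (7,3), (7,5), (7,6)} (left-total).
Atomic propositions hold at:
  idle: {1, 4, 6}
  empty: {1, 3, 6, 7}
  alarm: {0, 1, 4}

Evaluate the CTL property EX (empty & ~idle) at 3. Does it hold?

Sat(~idle) = {0, 2, 3, 5, 7}
Sat(empty & ~idle) = {3, 7}
Sat(EX (empty & ~idle)) = {s : some successor in {3, 7}} = {1, 2, 4, 5, 7}
3 ∉ Sat(EX (empty & ~idle)) = {1, 2, 4, 5, 7}, so the formula does not hold at 3.

No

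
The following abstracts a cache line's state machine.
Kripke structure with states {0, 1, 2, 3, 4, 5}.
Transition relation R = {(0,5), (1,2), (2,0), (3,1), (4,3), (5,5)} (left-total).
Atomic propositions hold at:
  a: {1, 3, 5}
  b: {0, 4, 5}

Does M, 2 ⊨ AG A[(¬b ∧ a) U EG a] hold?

Sat(¬b) = {1, 2, 3}
Sat(¬b ∧ a) = {1, 3}
EG a: greatest fixpoint, start Z0 = {1, 3, 5}, keep only states in Sat with some successor in Z. Z1 = {3, 5}; Z2 = {5}; fixed.
Sat(EG a) = {5}
A[(¬b ∧ a) U EG a]: least fixpoint, start Z0 = Sat(EG a) = {5}, add states in Sat(¬b ∧ a) with every successor in Z. Already a fixed point.
Sat(A[(¬b ∧ a) U EG a]) = {5}
AG A[(¬b ∧ a) U EG a]: greatest fixpoint, start Z0 = {5}, keep only states in Sat with every successor in Z. Already a fixed point.
Sat(AG A[(¬b ∧ a) U EG a]) = {5}
2 ∉ Sat(AG A[(¬b ∧ a) U EG a]) = {5}, so the formula does not hold at 2.

No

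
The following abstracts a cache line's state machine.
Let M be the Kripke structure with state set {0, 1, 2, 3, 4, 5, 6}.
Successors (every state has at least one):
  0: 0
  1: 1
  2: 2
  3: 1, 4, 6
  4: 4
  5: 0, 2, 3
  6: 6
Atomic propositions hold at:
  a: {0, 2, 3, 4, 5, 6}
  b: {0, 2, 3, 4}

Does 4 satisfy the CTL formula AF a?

Yes

AF a: least fixpoint, start Z0 = {0, 2, 3, 4, 5, 6}, add states with every successor in Z. Already a fixed point.
Sat(AF a) = {0, 2, 3, 4, 5, 6}
4 ∈ Sat(AF a) = {0, 2, 3, 4, 5, 6}, so the formula holds at 4.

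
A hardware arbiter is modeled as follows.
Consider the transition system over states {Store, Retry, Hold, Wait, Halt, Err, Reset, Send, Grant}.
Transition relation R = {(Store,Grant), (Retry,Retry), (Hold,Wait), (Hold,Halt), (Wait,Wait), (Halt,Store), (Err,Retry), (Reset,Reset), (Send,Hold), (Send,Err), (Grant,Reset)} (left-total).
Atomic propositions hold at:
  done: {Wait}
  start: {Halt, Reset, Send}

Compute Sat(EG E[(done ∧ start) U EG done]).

Sat(done ∧ start) = ∅
EG done: greatest fixpoint, start Z0 = {Wait}, keep only states in Sat with some successor in Z. Already a fixed point.
Sat(EG done) = {Wait}
E[(done ∧ start) U EG done]: least fixpoint, start Z0 = Sat(EG done) = {Wait}, add states in Sat(done ∧ start) with some successor in Z. Already a fixed point.
Sat(E[(done ∧ start) U EG done]) = {Wait}
EG E[(done ∧ start) U EG done]: greatest fixpoint, start Z0 = {Wait}, keep only states in Sat with some successor in Z. Already a fixed point.
Sat(EG E[(done ∧ start) U EG done]) = {Wait}

{Wait}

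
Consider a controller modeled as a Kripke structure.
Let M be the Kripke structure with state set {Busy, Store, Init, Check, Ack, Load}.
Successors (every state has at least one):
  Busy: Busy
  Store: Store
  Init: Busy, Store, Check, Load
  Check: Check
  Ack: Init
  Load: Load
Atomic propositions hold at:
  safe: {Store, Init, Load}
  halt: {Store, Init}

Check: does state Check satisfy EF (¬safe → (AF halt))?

Sat(¬safe) = {Busy, Check, Ack}
AF halt: least fixpoint, start Z0 = {Store, Init}, add states with every successor in Z. Z1 = {Store, Init, Ack}; fixed.
Sat(AF halt) = {Store, Init, Ack}
Sat(¬safe → (AF halt)) = {Store, Init, Ack, Load}
EF (¬safe → (AF halt)): least fixpoint, start Z0 = {Store, Init, Ack, Load}, add states with some successor in Z. Already a fixed point.
Sat(EF (¬safe → (AF halt))) = {Store, Init, Ack, Load}
Check ∉ Sat(EF (¬safe → (AF halt))) = {Store, Init, Ack, Load}, so the formula does not hold at Check.

No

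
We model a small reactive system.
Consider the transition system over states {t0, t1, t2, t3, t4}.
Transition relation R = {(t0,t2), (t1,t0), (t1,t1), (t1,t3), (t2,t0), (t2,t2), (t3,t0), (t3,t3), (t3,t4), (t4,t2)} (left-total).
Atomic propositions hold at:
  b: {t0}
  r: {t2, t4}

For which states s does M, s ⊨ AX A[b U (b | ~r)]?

Sat(~r) = {t0, t1, t3}
Sat(b | ~r) = {t0, t1, t3}
A[b U (b | ~r)]: least fixpoint, start Z0 = Sat((b | ~r)) = {t0, t1, t3}, add states in Sat(b) with every successor in Z. Already a fixed point.
Sat(A[b U (b | ~r)]) = {t0, t1, t3}
Sat(AX A[b U (b | ~r)]) = {s : every successor in {t0, t1, t3}} = {t1}

{t1}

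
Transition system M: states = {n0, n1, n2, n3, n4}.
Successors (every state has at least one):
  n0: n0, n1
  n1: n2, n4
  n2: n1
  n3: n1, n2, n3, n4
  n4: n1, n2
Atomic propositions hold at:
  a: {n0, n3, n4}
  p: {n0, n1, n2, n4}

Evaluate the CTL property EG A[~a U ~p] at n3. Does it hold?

Yes

Sat(~a) = {n1, n2}
Sat(~p) = {n3}
A[~a U ~p]: least fixpoint, start Z0 = Sat(~p) = {n3}, add states in Sat(~a) with every successor in Z. Already a fixed point.
Sat(A[~a U ~p]) = {n3}
EG A[~a U ~p]: greatest fixpoint, start Z0 = {n3}, keep only states in Sat with some successor in Z. Already a fixed point.
Sat(EG A[~a U ~p]) = {n3}
n3 ∈ Sat(EG A[~a U ~p]) = {n3}, so the formula holds at n3.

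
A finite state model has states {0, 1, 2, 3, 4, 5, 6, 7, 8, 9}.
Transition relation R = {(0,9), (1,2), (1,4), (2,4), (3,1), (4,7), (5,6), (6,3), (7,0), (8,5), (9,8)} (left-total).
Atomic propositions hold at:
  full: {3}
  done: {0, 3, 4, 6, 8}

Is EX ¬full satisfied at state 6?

Sat(¬full) = {0, 1, 2, 4, 5, 6, 7, 8, 9}
Sat(EX ¬full) = {s : some successor in {0, 1, 2, 4, 5, 6, 7, 8, 9}} = {0, 1, 2, 3, 4, 5, 7, 8, 9}
6 ∉ Sat(EX ¬full) = {0, 1, 2, 3, 4, 5, 7, 8, 9}, so the formula does not hold at 6.

No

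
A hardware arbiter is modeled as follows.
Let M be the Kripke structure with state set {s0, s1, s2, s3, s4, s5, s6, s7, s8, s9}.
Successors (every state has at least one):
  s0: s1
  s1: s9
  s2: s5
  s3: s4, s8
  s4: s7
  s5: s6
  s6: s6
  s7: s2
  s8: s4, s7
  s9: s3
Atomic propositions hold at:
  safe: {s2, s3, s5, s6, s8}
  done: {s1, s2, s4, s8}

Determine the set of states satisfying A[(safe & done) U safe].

Sat(safe & done) = {s2, s8}
A[(safe & done) U safe]: least fixpoint, start Z0 = Sat(safe) = {s2, s3, s5, s6, s8}, add states in Sat(safe & done) with every successor in Z. Already a fixed point.
Sat(A[(safe & done) U safe]) = {s2, s3, s5, s6, s8}

{s2, s3, s5, s6, s8}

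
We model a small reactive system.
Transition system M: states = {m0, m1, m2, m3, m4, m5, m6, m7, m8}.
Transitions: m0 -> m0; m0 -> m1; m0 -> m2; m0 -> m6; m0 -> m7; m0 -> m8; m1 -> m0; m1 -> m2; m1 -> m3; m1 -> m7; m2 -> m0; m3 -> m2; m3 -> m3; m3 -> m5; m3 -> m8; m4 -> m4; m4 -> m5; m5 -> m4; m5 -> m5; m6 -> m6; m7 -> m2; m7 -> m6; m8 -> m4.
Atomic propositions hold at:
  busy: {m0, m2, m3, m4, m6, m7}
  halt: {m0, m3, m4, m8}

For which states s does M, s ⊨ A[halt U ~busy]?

{m1, m5, m8}

Sat(~busy) = {m1, m5, m8}
A[halt U ~busy]: least fixpoint, start Z0 = Sat(~busy) = {m1, m5, m8}, add states in Sat(halt) with every successor in Z. Already a fixed point.
Sat(A[halt U ~busy]) = {m1, m5, m8}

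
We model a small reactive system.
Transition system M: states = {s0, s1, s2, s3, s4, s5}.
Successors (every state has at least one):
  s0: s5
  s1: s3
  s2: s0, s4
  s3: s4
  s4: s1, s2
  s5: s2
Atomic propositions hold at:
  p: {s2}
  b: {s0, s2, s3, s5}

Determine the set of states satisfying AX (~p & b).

Sat(~p) = {s0, s1, s3, s4, s5}
Sat(~p & b) = {s0, s3, s5}
Sat(AX (~p & b)) = {s : every successor in {s0, s3, s5}} = {s0, s1}

{s0, s1}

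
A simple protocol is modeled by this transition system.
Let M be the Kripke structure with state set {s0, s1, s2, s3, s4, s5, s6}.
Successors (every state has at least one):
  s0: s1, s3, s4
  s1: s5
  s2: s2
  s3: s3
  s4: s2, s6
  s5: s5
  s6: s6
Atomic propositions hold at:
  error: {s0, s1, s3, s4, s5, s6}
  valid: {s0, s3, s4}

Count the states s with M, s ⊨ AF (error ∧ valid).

Sat(error ∧ valid) = {s0, s3, s4}
AF (error ∧ valid): least fixpoint, start Z0 = {s0, s3, s4}, add states with every successor in Z. Already a fixed point.
Sat(AF (error ∧ valid)) = {s0, s3, s4}
|Sat(AF (error ∧ valid))| = |{s0, s3, s4}| = 3.

3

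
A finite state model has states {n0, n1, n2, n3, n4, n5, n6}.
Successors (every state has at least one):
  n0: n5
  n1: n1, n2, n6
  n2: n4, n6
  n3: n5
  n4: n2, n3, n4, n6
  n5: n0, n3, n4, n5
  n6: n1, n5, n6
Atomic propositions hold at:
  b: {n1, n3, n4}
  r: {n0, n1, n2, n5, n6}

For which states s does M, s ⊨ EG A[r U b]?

A[r U b]: least fixpoint, start Z0 = Sat(b) = {n1, n3, n4}, add states in Sat(r) with every successor in Z. Already a fixed point.
Sat(A[r U b]) = {n1, n3, n4}
EG A[r U b]: greatest fixpoint, start Z0 = {n1, n3, n4}, keep only states in Sat with some successor in Z. Z1 = {n1, n4}; fixed.
Sat(EG A[r U b]) = {n1, n4}

{n1, n4}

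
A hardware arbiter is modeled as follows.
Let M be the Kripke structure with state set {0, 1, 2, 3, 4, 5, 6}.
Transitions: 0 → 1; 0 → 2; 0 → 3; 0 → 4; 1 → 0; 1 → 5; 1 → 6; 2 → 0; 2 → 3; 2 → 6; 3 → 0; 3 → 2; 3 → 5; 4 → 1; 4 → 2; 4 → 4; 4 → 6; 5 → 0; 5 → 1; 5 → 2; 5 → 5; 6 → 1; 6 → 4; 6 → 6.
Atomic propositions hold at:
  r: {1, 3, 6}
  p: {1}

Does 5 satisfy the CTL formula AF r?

No

AF r: least fixpoint, start Z0 = {1, 3, 6}, add states with every successor in Z. Already a fixed point.
Sat(AF r) = {1, 3, 6}
5 ∉ Sat(AF r) = {1, 3, 6}, so the formula does not hold at 5.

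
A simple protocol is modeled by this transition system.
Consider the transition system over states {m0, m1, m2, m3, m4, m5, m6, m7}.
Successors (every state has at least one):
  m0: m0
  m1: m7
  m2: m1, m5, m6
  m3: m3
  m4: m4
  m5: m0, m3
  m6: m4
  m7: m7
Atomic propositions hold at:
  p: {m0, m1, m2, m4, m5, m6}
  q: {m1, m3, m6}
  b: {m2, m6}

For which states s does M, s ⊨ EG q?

EG q: greatest fixpoint, start Z0 = {m1, m3, m6}, keep only states in Sat with some successor in Z. Z1 = {m3}; fixed.
Sat(EG q) = {m3}

{m3}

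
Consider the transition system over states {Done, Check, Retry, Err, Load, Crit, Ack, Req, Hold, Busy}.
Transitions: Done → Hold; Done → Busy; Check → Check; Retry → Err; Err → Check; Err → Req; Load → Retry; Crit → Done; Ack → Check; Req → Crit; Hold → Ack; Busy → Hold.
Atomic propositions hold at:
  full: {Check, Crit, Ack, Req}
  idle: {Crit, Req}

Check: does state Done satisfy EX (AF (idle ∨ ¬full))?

Sat(¬full) = {Done, Retry, Err, Load, Hold, Busy}
Sat(idle ∨ ¬full) = {Done, Retry, Err, Load, Crit, Req, Hold, Busy}
AF (idle ∨ ¬full): least fixpoint, start Z0 = {Done, Retry, Err, Load, Crit, Req, Hold, Busy}, add states with every successor in Z. Already a fixed point.
Sat(AF (idle ∨ ¬full)) = {Done, Retry, Err, Load, Crit, Req, Hold, Busy}
Sat(EX (AF (idle ∨ ¬full))) = {s : some successor in {Done, Retry, Err, Load, Crit, Req, Hold, Busy}} = {Done, Retry, Err, Load, Crit, Req, Busy}
Done ∈ Sat(EX (AF (idle ∨ ¬full))) = {Done, Retry, Err, Load, Crit, Req, Busy}, so the formula holds at Done.

Yes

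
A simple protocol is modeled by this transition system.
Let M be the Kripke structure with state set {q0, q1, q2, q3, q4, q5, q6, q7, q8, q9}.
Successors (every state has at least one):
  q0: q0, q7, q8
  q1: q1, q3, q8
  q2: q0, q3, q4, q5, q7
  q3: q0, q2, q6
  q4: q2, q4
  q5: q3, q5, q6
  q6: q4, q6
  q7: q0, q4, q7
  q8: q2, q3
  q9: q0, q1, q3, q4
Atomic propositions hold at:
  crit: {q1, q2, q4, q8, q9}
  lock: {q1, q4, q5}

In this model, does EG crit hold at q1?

EG crit: greatest fixpoint, start Z0 = {q1, q2, q4, q8, q9}, keep only states in Sat with some successor in Z. Already a fixed point.
Sat(EG crit) = {q1, q2, q4, q8, q9}
q1 ∈ Sat(EG crit) = {q1, q2, q4, q8, q9}, so the formula holds at q1.

Yes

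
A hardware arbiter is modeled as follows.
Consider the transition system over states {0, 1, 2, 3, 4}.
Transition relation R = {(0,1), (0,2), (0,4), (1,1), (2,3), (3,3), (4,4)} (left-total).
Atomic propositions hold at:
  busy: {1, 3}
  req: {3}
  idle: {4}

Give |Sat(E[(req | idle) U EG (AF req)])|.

2

Sat(req | idle) = {3, 4}
AF req: least fixpoint, start Z0 = {3}, add states with every successor in Z. Z1 = {2, 3}; fixed.
Sat(AF req) = {2, 3}
EG (AF req): greatest fixpoint, start Z0 = {2, 3}, keep only states in Sat with some successor in Z. Already a fixed point.
Sat(EG (AF req)) = {2, 3}
E[(req | idle) U EG (AF req)]: least fixpoint, start Z0 = Sat(EG (AF req)) = {2, 3}, add states in Sat(req | idle) with some successor in Z. Already a fixed point.
Sat(E[(req | idle) U EG (AF req)]) = {2, 3}
|Sat(E[(req | idle) U EG (AF req)])| = |{2, 3}| = 2.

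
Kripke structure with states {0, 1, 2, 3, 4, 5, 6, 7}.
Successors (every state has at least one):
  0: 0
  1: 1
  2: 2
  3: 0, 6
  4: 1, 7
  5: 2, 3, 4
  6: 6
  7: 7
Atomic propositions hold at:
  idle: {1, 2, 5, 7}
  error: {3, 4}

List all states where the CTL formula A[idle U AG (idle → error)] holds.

Sat(idle → error) = {0, 3, 4, 6}
AG (idle → error): greatest fixpoint, start Z0 = {0, 3, 4, 6}, keep only states in Sat with every successor in Z. Z1 = {0, 3, 6}; fixed.
Sat(AG (idle → error)) = {0, 3, 6}
A[idle U AG (idle → error)]: least fixpoint, start Z0 = Sat(AG (idle → error)) = {0, 3, 6}, add states in Sat(idle) with every successor in Z. Already a fixed point.
Sat(A[idle U AG (idle → error)]) = {0, 3, 6}

{0, 3, 6}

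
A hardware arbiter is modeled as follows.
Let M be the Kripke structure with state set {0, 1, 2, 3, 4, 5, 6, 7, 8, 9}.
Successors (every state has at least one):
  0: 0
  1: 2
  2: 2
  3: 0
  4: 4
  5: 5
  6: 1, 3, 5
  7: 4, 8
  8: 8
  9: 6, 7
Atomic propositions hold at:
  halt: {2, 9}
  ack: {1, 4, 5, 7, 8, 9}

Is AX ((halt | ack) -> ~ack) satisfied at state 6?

Sat(halt | ack) = {1, 2, 4, 5, 7, 8, 9}
Sat(~ack) = {0, 2, 3, 6}
Sat((halt | ack) -> ~ack) = {0, 2, 3, 6}
Sat(AX ((halt | ack) -> ~ack)) = {s : every successor in {0, 2, 3, 6}} = {0, 1, 2, 3}
6 ∉ Sat(AX ((halt | ack) -> ~ack)) = {0, 1, 2, 3}, so the formula does not hold at 6.

No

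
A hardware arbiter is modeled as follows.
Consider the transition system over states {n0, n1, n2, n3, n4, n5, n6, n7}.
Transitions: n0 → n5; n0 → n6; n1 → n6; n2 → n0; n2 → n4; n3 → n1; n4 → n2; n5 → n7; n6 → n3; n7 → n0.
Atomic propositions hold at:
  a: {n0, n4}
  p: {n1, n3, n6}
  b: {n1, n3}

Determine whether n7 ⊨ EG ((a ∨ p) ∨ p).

Sat(a ∨ p) = {n0, n1, n3, n4, n6}
Sat((a ∨ p) ∨ p) = {n0, n1, n3, n4, n6}
EG ((a ∨ p) ∨ p): greatest fixpoint, start Z0 = {n0, n1, n3, n4, n6}, keep only states in Sat with some successor in Z. Z1 = {n0, n1, n3, n6}; fixed.
Sat(EG ((a ∨ p) ∨ p)) = {n0, n1, n3, n6}
n7 ∉ Sat(EG ((a ∨ p) ∨ p)) = {n0, n1, n3, n6}, so the formula does not hold at n7.

No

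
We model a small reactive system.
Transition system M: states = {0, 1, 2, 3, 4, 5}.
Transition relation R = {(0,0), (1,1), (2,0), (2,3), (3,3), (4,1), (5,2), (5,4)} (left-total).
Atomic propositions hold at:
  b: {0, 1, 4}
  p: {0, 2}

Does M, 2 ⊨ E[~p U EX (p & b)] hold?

Yes

Sat(~p) = {1, 3, 4, 5}
Sat(p & b) = {0}
Sat(EX (p & b)) = {s : some successor in {0}} = {0, 2}
E[~p U EX (p & b)]: least fixpoint, start Z0 = Sat(EX (p & b)) = {0, 2}, add states in Sat(~p) with some successor in Z. Z1 = {0, 2, 5}; fixed.
Sat(E[~p U EX (p & b)]) = {0, 2, 5}
2 ∈ Sat(E[~p U EX (p & b)]) = {0, 2, 5}, so the formula holds at 2.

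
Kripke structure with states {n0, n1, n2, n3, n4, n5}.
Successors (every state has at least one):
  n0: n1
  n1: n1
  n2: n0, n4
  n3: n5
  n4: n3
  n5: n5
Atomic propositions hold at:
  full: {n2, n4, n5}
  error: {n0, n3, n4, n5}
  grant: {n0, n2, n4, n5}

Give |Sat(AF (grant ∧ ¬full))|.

1

Sat(¬full) = {n0, n1, n3}
Sat(grant ∧ ¬full) = {n0}
AF (grant ∧ ¬full): least fixpoint, start Z0 = {n0}, add states with every successor in Z. Already a fixed point.
Sat(AF (grant ∧ ¬full)) = {n0}
|Sat(AF (grant ∧ ¬full))| = |{n0}| = 1.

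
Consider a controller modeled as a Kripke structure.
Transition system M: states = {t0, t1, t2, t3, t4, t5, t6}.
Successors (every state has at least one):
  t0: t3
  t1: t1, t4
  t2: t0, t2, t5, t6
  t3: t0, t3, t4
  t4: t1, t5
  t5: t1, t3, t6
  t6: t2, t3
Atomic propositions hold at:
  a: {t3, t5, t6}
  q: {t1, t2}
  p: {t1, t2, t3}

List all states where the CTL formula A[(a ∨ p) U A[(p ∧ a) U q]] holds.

{t1, t2}

Sat(a ∨ p) = {t1, t2, t3, t5, t6}
Sat(p ∧ a) = {t3}
A[(p ∧ a) U q]: least fixpoint, start Z0 = Sat(q) = {t1, t2}, add states in Sat(p ∧ a) with every successor in Z. Already a fixed point.
Sat(A[(p ∧ a) U q]) = {t1, t2}
A[(a ∨ p) U A[(p ∧ a) U q]]: least fixpoint, start Z0 = Sat(A[(p ∧ a) U q]) = {t1, t2}, add states in Sat(a ∨ p) with every successor in Z. Already a fixed point.
Sat(A[(a ∨ p) U A[(p ∧ a) U q]]) = {t1, t2}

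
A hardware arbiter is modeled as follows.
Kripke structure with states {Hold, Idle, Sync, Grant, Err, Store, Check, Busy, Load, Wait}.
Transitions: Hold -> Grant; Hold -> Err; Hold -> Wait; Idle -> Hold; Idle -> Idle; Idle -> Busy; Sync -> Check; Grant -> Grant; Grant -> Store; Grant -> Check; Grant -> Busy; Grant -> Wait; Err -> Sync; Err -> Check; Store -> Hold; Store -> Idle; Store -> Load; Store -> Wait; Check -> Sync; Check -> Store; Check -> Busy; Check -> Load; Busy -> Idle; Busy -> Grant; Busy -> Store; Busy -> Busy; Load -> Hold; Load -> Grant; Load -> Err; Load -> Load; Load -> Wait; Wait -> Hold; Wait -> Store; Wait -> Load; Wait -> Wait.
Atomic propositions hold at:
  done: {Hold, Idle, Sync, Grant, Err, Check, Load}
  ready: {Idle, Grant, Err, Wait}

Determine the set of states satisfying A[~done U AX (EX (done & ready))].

Sat(~done) = {Store, Busy, Wait}
Sat(done & ready) = {Idle, Grant, Err}
Sat(EX (done & ready)) = {s : some successor in {Idle, Grant, Err}} = {Hold, Idle, Grant, Store, Busy, Load}
Sat(AX (EX (done & ready))) = {s : every successor in {Hold, Idle, Grant, Store, Busy, Load}} = {Idle, Busy}
A[~done U AX (EX (done & ready))]: least fixpoint, start Z0 = Sat(AX (EX (done & ready))) = {Idle, Busy}, add states in Sat(~done) with every successor in Z. Already a fixed point.
Sat(A[~done U AX (EX (done & ready))]) = {Idle, Busy}

{Idle, Busy}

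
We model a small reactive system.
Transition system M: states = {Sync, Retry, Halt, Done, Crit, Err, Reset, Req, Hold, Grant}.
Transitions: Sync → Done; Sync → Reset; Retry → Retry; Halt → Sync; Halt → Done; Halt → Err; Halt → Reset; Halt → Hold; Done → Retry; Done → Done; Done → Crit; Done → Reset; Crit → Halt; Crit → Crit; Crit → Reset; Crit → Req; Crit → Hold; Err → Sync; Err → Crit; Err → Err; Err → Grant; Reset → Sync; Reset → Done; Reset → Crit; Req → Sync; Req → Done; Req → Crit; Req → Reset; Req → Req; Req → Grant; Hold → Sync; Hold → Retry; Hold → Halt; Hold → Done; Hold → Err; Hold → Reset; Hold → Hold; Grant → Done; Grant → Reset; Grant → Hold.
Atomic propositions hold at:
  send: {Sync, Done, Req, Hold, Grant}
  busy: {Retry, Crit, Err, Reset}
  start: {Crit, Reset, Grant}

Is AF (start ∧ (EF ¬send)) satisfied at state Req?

Sat(¬send) = {Retry, Halt, Crit, Err, Reset}
EF ¬send: least fixpoint, start Z0 = {Retry, Halt, Crit, Err, Reset}, add states with some successor in Z. Z1 = {Sync, Retry, Halt, Done, Crit, Err, Reset, Req, Hold, Grant}; fixed.
Sat(EF ¬send) = {Sync, Retry, Halt, Done, Crit, Err, Reset, Req, Hold, Grant}
Sat(start ∧ (EF ¬send)) = {Crit, Reset, Grant}
AF (start ∧ (EF ¬send)): least fixpoint, start Z0 = {Crit, Reset, Grant}, add states with every successor in Z. Already a fixed point.
Sat(AF (start ∧ (EF ¬send))) = {Crit, Reset, Grant}
Req ∉ Sat(AF (start ∧ (EF ¬send))) = {Crit, Reset, Grant}, so the formula does not hold at Req.

No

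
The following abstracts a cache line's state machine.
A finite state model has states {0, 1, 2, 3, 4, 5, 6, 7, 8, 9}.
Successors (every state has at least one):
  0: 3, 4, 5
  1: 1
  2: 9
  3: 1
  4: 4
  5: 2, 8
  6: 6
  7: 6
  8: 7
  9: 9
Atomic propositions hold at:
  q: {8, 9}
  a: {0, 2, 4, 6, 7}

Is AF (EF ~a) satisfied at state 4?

Sat(~a) = {1, 3, 5, 8, 9}
EF ~a: least fixpoint, start Z0 = {1, 3, 5, 8, 9}, add states with some successor in Z. Z1 = {0, 1, 2, 3, 5, 8, 9}; fixed.
Sat(EF ~a) = {0, 1, 2, 3, 5, 8, 9}
AF (EF ~a): least fixpoint, start Z0 = {0, 1, 2, 3, 5, 8, 9}, add states with every successor in Z. Already a fixed point.
Sat(AF (EF ~a)) = {0, 1, 2, 3, 5, 8, 9}
4 ∉ Sat(AF (EF ~a)) = {0, 1, 2, 3, 5, 8, 9}, so the formula does not hold at 4.

No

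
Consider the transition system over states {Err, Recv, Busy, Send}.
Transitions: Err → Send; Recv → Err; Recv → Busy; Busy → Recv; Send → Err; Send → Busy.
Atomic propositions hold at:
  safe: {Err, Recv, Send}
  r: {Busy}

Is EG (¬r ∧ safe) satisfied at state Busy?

Sat(¬r) = {Err, Recv, Send}
Sat(¬r ∧ safe) = {Err, Recv, Send}
EG (¬r ∧ safe): greatest fixpoint, start Z0 = {Err, Recv, Send}, keep only states in Sat with some successor in Z. Already a fixed point.
Sat(EG (¬r ∧ safe)) = {Err, Recv, Send}
Busy ∉ Sat(EG (¬r ∧ safe)) = {Err, Recv, Send}, so the formula does not hold at Busy.

No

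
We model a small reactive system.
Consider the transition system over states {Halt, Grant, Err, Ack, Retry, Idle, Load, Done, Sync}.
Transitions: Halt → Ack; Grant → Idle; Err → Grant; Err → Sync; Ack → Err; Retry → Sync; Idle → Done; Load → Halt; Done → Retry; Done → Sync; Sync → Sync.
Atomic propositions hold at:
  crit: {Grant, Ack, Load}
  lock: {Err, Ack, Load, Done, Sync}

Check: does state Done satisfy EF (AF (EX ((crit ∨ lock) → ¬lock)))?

Sat(crit ∨ lock) = {Grant, Err, Ack, Load, Done, Sync}
Sat(¬lock) = {Halt, Grant, Retry, Idle}
Sat((crit ∨ lock) → ¬lock) = {Halt, Grant, Retry, Idle}
Sat(EX ((crit ∨ lock) → ¬lock)) = {s : some successor in {Halt, Grant, Retry, Idle}} = {Grant, Err, Load, Done}
AF (EX ((crit ∨ lock) → ¬lock)): least fixpoint, start Z0 = {Grant, Err, Load, Done}, add states with every successor in Z. Z1 = {Grant, Err, Ack, Idle, Load, Done}; Z2 = {Halt, Grant, Err, Ack, Idle, Load, Done}; fixed.
Sat(AF (EX ((crit ∨ lock) → ¬lock))) = {Halt, Grant, Err, Ack, Idle, Load, Done}
EF (AF (EX ((crit ∨ lock) → ¬lock))): least fixpoint, start Z0 = {Halt, Grant, Err, Ack, Idle, Load, Done}, add states with some successor in Z. Already a fixed point.
Sat(EF (AF (EX ((crit ∨ lock) → ¬lock)))) = {Halt, Grant, Err, Ack, Idle, Load, Done}
Done ∈ Sat(EF (AF (EX ((crit ∨ lock) → ¬lock)))) = {Halt, Grant, Err, Ack, Idle, Load, Done}, so the formula holds at Done.

Yes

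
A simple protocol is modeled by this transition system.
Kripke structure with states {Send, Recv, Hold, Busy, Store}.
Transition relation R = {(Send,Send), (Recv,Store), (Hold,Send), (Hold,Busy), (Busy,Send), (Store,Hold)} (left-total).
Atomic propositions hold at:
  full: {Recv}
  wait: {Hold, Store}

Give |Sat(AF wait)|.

AF wait: least fixpoint, start Z0 = {Hold, Store}, add states with every successor in Z. Z1 = {Recv, Hold, Store}; fixed.
Sat(AF wait) = {Recv, Hold, Store}
|Sat(AF wait)| = |{Recv, Hold, Store}| = 3.

3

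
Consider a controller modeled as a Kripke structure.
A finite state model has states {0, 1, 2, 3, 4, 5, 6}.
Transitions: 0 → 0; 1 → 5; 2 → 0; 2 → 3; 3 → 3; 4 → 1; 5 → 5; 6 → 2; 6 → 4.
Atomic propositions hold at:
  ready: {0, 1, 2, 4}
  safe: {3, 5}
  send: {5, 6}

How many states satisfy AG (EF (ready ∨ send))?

Sat(ready ∨ send) = {0, 1, 2, 4, 5, 6}
EF (ready ∨ send): least fixpoint, start Z0 = {0, 1, 2, 4, 5, 6}, add states with some successor in Z. Already a fixed point.
Sat(EF (ready ∨ send)) = {0, 1, 2, 4, 5, 6}
AG (EF (ready ∨ send)): greatest fixpoint, start Z0 = {0, 1, 2, 4, 5, 6}, keep only states in Sat with every successor in Z. Z1 = {0, 1, 4, 5, 6}; Z2 = {0, 1, 4, 5}; fixed.
Sat(AG (EF (ready ∨ send))) = {0, 1, 4, 5}
|Sat(AG (EF (ready ∨ send)))| = |{0, 1, 4, 5}| = 4.

4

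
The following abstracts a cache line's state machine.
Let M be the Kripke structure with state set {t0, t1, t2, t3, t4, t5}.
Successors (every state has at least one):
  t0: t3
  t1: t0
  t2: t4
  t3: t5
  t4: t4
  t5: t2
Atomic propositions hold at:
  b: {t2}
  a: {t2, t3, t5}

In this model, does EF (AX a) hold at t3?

Sat(AX a) = {s : every successor in {t2, t3, t5}} = {t0, t3, t5}
EF (AX a): least fixpoint, start Z0 = {t0, t3, t5}, add states with some successor in Z. Z1 = {t0, t1, t3, t5}; fixed.
Sat(EF (AX a)) = {t0, t1, t3, t5}
t3 ∈ Sat(EF (AX a)) = {t0, t1, t3, t5}, so the formula holds at t3.

Yes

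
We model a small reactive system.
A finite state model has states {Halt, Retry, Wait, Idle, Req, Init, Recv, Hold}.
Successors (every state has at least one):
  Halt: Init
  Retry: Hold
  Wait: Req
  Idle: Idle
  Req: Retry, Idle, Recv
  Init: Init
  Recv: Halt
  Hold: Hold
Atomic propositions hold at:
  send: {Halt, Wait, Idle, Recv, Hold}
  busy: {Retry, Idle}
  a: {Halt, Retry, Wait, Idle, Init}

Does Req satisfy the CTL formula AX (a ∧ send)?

No

Sat(a ∧ send) = {Halt, Wait, Idle}
Sat(AX (a ∧ send)) = {s : every successor in {Halt, Wait, Idle}} = {Idle, Recv}
Req ∉ Sat(AX (a ∧ send)) = {Idle, Recv}, so the formula does not hold at Req.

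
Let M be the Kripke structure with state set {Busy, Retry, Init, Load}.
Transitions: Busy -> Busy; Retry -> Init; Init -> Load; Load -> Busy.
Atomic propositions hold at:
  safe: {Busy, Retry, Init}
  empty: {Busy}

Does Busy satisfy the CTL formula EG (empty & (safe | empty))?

Yes

Sat(safe | empty) = {Busy, Retry, Init}
Sat(empty & (safe | empty)) = {Busy}
EG (empty & (safe | empty)): greatest fixpoint, start Z0 = {Busy}, keep only states in Sat with some successor in Z. Already a fixed point.
Sat(EG (empty & (safe | empty))) = {Busy}
Busy ∈ Sat(EG (empty & (safe | empty))) = {Busy}, so the formula holds at Busy.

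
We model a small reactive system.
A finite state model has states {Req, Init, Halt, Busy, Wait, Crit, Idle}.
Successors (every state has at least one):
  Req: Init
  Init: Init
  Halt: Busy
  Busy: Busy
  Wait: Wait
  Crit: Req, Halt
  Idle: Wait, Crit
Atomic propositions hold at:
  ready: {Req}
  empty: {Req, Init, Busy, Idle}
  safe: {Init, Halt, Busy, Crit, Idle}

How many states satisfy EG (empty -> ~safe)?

Sat(~safe) = {Req, Wait}
Sat(empty -> ~safe) = {Req, Halt, Wait, Crit}
EG (empty -> ~safe): greatest fixpoint, start Z0 = {Req, Halt, Wait, Crit}, keep only states in Sat with some successor in Z. Z1 = {Wait, Crit}; Z2 = {Wait}; fixed.
Sat(EG (empty -> ~safe)) = {Wait}
|Sat(EG (empty -> ~safe))| = |{Wait}| = 1.

1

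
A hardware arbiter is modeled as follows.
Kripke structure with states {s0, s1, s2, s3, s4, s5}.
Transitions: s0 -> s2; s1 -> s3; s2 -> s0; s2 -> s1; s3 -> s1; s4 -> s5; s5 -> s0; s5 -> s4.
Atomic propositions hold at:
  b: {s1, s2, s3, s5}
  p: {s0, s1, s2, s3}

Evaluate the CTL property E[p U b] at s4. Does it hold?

E[p U b]: least fixpoint, start Z0 = Sat(b) = {s1, s2, s3, s5}, add states in Sat(p) with some successor in Z. Z1 = {s0, s1, s2, s3, s5}; fixed.
Sat(E[p U b]) = {s0, s1, s2, s3, s5}
s4 ∉ Sat(E[p U b]) = {s0, s1, s2, s3, s5}, so the formula does not hold at s4.

No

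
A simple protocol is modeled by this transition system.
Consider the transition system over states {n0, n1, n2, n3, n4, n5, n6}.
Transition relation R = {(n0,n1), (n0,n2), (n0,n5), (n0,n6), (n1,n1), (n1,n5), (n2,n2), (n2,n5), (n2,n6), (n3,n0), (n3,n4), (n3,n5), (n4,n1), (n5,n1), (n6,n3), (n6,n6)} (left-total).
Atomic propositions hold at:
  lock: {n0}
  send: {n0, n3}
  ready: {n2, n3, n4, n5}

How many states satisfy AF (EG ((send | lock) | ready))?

3

Sat(send | lock) = {n0, n3}
Sat((send | lock) | ready) = {n0, n2, n3, n4, n5}
EG ((send | lock) | ready): greatest fixpoint, start Z0 = {n0, n2, n3, n4, n5}, keep only states in Sat with some successor in Z. Z1 = {n0, n2, n3}; fixed.
Sat(EG ((send | lock) | ready)) = {n0, n2, n3}
AF (EG ((send | lock) | ready)): least fixpoint, start Z0 = {n0, n2, n3}, add states with every successor in Z. Already a fixed point.
Sat(AF (EG ((send | lock) | ready))) = {n0, n2, n3}
|Sat(AF (EG ((send | lock) | ready)))| = |{n0, n2, n3}| = 3.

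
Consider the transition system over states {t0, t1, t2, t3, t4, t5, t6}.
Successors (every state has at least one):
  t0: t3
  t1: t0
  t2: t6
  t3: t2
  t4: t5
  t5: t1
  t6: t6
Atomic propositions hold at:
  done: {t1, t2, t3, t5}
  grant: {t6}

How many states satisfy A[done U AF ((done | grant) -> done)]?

6

Sat(done | grant) = {t1, t2, t3, t5, t6}
Sat((done | grant) -> done) = {t0, t1, t2, t3, t4, t5}
AF ((done | grant) -> done): least fixpoint, start Z0 = {t0, t1, t2, t3, t4, t5}, add states with every successor in Z. Already a fixed point.
Sat(AF ((done | grant) -> done)) = {t0, t1, t2, t3, t4, t5}
A[done U AF ((done | grant) -> done)]: least fixpoint, start Z0 = Sat(AF ((done | grant) -> done)) = {t0, t1, t2, t3, t4, t5}, add states in Sat(done) with every successor in Z. Already a fixed point.
Sat(A[done U AF ((done | grant) -> done)]) = {t0, t1, t2, t3, t4, t5}
|Sat(A[done U AF ((done | grant) -> done)])| = |{t0, t1, t2, t3, t4, t5}| = 6.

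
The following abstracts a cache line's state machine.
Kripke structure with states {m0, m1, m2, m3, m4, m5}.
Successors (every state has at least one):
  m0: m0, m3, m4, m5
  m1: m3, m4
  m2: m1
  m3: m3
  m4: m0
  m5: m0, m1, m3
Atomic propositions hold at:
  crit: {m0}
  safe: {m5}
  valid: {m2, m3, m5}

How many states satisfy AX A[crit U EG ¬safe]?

5

Sat(¬safe) = {m0, m1, m2, m3, m4}
EG ¬safe: greatest fixpoint, start Z0 = {m0, m1, m2, m3, m4}, keep only states in Sat with some successor in Z. Already a fixed point.
Sat(EG ¬safe) = {m0, m1, m2, m3, m4}
A[crit U EG ¬safe]: least fixpoint, start Z0 = Sat(EG ¬safe) = {m0, m1, m2, m3, m4}, add states in Sat(crit) with every successor in Z. Already a fixed point.
Sat(A[crit U EG ¬safe]) = {m0, m1, m2, m3, m4}
Sat(AX A[crit U EG ¬safe]) = {s : every successor in {m0, m1, m2, m3, m4}} = {m1, m2, m3, m4, m5}
|Sat(AX A[crit U EG ¬safe])| = |{m1, m2, m3, m4, m5}| = 5.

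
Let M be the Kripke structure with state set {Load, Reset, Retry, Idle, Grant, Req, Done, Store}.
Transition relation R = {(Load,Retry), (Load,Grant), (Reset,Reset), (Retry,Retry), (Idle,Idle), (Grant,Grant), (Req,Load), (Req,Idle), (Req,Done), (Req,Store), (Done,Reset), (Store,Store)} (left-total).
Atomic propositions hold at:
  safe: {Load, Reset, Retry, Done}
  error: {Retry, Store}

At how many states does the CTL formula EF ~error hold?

Sat(~error) = {Load, Reset, Idle, Grant, Req, Done}
EF ~error: least fixpoint, start Z0 = {Load, Reset, Idle, Grant, Req, Done}, add states with some successor in Z. Already a fixed point.
Sat(EF ~error) = {Load, Reset, Idle, Grant, Req, Done}
|Sat(EF ~error)| = |{Load, Reset, Idle, Grant, Req, Done}| = 6.

6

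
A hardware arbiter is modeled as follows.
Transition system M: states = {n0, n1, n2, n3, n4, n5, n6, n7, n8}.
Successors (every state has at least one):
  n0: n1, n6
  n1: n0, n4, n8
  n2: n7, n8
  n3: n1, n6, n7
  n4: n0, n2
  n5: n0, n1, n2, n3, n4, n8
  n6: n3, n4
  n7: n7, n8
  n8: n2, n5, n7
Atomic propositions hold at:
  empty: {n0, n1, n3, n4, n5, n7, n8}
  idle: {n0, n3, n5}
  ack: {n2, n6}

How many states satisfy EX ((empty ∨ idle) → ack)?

Sat(empty ∨ idle) = {n0, n1, n3, n4, n5, n7, n8}
Sat((empty ∨ idle) → ack) = {n2, n6}
Sat(EX ((empty ∨ idle) → ack)) = {s : some successor in {n2, n6}} = {n0, n3, n4, n5, n8}
|Sat(EX ((empty ∨ idle) → ack))| = |{n0, n3, n4, n5, n8}| = 5.

5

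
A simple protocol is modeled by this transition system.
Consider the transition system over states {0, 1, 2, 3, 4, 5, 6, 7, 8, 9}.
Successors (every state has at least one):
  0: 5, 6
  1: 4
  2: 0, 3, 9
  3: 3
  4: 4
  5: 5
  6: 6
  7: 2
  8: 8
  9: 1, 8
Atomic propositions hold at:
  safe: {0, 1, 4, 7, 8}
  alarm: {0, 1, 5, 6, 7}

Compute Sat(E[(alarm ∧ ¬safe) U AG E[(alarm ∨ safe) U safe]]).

{1, 4, 8}

Sat(¬safe) = {2, 3, 5, 6, 9}
Sat(alarm ∧ ¬safe) = {5, 6}
Sat(alarm ∨ safe) = {0, 1, 4, 5, 6, 7, 8}
E[(alarm ∨ safe) U safe]: least fixpoint, start Z0 = Sat(safe) = {0, 1, 4, 7, 8}, add states in Sat(alarm ∨ safe) with some successor in Z. Already a fixed point.
Sat(E[(alarm ∨ safe) U safe]) = {0, 1, 4, 7, 8}
AG E[(alarm ∨ safe) U safe]: greatest fixpoint, start Z0 = {0, 1, 4, 7, 8}, keep only states in Sat with every successor in Z. Z1 = {1, 4, 8}; fixed.
Sat(AG E[(alarm ∨ safe) U safe]) = {1, 4, 8}
E[(alarm ∧ ¬safe) U AG E[(alarm ∨ safe) U safe]]: least fixpoint, start Z0 = Sat(AG E[(alarm ∨ safe) U safe]) = {1, 4, 8}, add states in Sat(alarm ∧ ¬safe) with some successor in Z. Already a fixed point.
Sat(E[(alarm ∧ ¬safe) U AG E[(alarm ∨ safe) U safe]]) = {1, 4, 8}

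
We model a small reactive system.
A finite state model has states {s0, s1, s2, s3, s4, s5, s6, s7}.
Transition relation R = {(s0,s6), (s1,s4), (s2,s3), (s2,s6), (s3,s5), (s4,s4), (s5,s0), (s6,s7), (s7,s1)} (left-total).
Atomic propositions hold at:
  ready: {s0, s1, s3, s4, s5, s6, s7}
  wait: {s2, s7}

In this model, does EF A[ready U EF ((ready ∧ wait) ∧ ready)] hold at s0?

Sat(ready ∧ wait) = {s7}
Sat((ready ∧ wait) ∧ ready) = {s7}
EF ((ready ∧ wait) ∧ ready): least fixpoint, start Z0 = {s7}, add states with some successor in Z. Z1 = {s6, s7}; Z2 = {s0, s2, s6, s7}; Z3 = {s0, s2, s5, s6, s7}; Z4 = {s0, s2, s3, s5, s6, s7}; fixed.
Sat(EF ((ready ∧ wait) ∧ ready)) = {s0, s2, s3, s5, s6, s7}
A[ready U EF ((ready ∧ wait) ∧ ready)]: least fixpoint, start Z0 = Sat(EF ((ready ∧ wait) ∧ ready)) = {s0, s2, s3, s5, s6, s7}, add states in Sat(ready) with every successor in Z. Already a fixed point.
Sat(A[ready U EF ((ready ∧ wait) ∧ ready)]) = {s0, s2, s3, s5, s6, s7}
EF A[ready U EF ((ready ∧ wait) ∧ ready)]: least fixpoint, start Z0 = {s0, s2, s3, s5, s6, s7}, add states with some successor in Z. Already a fixed point.
Sat(EF A[ready U EF ((ready ∧ wait) ∧ ready)]) = {s0, s2, s3, s5, s6, s7}
s0 ∈ Sat(EF A[ready U EF ((ready ∧ wait) ∧ ready)]) = {s0, s2, s3, s5, s6, s7}, so the formula holds at s0.

Yes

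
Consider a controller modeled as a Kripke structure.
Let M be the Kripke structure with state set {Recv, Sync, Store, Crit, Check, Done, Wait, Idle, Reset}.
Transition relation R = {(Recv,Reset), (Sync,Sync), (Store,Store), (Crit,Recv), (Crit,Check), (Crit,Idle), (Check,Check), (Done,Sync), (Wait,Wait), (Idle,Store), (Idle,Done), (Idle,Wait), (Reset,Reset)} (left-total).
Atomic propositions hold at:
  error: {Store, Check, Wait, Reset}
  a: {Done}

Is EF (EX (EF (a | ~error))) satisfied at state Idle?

Sat(~error) = {Recv, Sync, Crit, Done, Idle}
Sat(a | ~error) = {Recv, Sync, Crit, Done, Idle}
EF (a | ~error): least fixpoint, start Z0 = {Recv, Sync, Crit, Done, Idle}, add states with some successor in Z. Already a fixed point.
Sat(EF (a | ~error)) = {Recv, Sync, Crit, Done, Idle}
Sat(EX (EF (a | ~error))) = {s : some successor in {Recv, Sync, Crit, Done, Idle}} = {Sync, Crit, Done, Idle}
EF (EX (EF (a | ~error))): least fixpoint, start Z0 = {Sync, Crit, Done, Idle}, add states with some successor in Z. Already a fixed point.
Sat(EF (EX (EF (a | ~error)))) = {Sync, Crit, Done, Idle}
Idle ∈ Sat(EF (EX (EF (a | ~error)))) = {Sync, Crit, Done, Idle}, so the formula holds at Idle.

Yes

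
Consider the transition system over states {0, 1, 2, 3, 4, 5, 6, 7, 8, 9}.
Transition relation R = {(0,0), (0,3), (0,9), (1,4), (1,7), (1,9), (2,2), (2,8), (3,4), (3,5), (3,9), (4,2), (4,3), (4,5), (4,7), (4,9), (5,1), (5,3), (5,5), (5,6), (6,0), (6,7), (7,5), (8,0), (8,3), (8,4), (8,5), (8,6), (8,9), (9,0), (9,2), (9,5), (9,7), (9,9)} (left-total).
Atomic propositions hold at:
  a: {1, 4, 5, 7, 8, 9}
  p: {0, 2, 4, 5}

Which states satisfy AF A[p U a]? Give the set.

{1, 3, 4, 5, 7, 8, 9}

A[p U a]: least fixpoint, start Z0 = Sat(a) = {1, 4, 5, 7, 8, 9}, add states in Sat(p) with every successor in Z. Already a fixed point.
Sat(A[p U a]) = {1, 4, 5, 7, 8, 9}
AF A[p U a]: least fixpoint, start Z0 = {1, 4, 5, 7, 8, 9}, add states with every successor in Z. Z1 = {1, 3, 4, 5, 7, 8, 9}; fixed.
Sat(AF A[p U a]) = {1, 3, 4, 5, 7, 8, 9}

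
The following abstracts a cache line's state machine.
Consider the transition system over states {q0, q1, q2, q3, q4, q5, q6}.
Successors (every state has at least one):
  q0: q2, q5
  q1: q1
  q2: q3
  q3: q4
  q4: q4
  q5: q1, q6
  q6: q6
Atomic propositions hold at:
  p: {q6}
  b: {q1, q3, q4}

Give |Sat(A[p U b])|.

3

A[p U b]: least fixpoint, start Z0 = Sat(b) = {q1, q3, q4}, add states in Sat(p) with every successor in Z. Already a fixed point.
Sat(A[p U b]) = {q1, q3, q4}
|Sat(A[p U b])| = |{q1, q3, q4}| = 3.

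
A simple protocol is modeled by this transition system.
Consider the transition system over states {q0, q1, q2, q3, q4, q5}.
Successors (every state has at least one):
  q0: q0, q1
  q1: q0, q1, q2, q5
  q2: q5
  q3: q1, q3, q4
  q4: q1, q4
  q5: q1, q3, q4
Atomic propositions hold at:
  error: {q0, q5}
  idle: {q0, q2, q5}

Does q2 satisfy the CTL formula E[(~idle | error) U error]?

Sat(~idle) = {q1, q3, q4}
Sat(~idle | error) = {q0, q1, q3, q4, q5}
E[(~idle | error) U error]: least fixpoint, start Z0 = Sat(error) = {q0, q5}, add states in Sat(~idle | error) with some successor in Z. Z1 = {q0, q1, q5}; Z2 = {q0, q1, q3, q4, q5}; fixed.
Sat(E[(~idle | error) U error]) = {q0, q1, q3, q4, q5}
q2 ∉ Sat(E[(~idle | error) U error]) = {q0, q1, q3, q4, q5}, so the formula does not hold at q2.

No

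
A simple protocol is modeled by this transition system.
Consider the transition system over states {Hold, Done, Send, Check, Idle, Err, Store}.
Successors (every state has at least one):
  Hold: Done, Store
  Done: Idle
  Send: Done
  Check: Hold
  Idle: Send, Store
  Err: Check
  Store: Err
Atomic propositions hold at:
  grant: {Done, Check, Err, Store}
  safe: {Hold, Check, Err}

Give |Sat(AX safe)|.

3

Sat(AX safe) = {s : every successor in {Hold, Check, Err}} = {Check, Err, Store}
|Sat(AX safe)| = |{Check, Err, Store}| = 3.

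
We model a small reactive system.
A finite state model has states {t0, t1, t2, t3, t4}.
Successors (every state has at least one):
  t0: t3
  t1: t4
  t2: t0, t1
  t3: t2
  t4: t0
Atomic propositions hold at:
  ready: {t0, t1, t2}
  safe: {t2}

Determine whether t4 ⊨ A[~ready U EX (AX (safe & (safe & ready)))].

Sat(~ready) = {t3, t4}
Sat(safe & ready) = {t2}
Sat(safe & (safe & ready)) = {t2}
Sat(AX (safe & (safe & ready))) = {s : every successor in {t2}} = {t3}
Sat(EX (AX (safe & (safe & ready)))) = {s : some successor in {t3}} = {t0}
A[~ready U EX (AX (safe & (safe & ready)))]: least fixpoint, start Z0 = Sat(EX (AX (safe & (safe & ready)))) = {t0}, add states in Sat(~ready) with every successor in Z. Z1 = {t0, t4}; fixed.
Sat(A[~ready U EX (AX (safe & (safe & ready)))]) = {t0, t4}
t4 ∈ Sat(A[~ready U EX (AX (safe & (safe & ready)))]) = {t0, t4}, so the formula holds at t4.

Yes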